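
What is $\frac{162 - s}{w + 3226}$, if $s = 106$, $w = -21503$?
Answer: $- \frac{8}{2611} \approx -0.003064$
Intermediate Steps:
$\frac{162 - s}{w + 3226} = \frac{162 - 106}{-21503 + 3226} = \frac{162 - 106}{-18277} = \left(- \frac{1}{18277}\right) 56 = - \frac{8}{2611}$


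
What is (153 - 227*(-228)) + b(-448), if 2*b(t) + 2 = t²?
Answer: 152260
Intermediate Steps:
b(t) = -1 + t²/2
(153 - 227*(-228)) + b(-448) = (153 - 227*(-228)) + (-1 + (½)*(-448)²) = (153 + 51756) + (-1 + (½)*200704) = 51909 + (-1 + 100352) = 51909 + 100351 = 152260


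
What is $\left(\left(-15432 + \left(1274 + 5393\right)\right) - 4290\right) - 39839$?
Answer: $-52894$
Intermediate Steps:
$\left(\left(-15432 + \left(1274 + 5393\right)\right) - 4290\right) - 39839 = \left(\left(-15432 + 6667\right) - 4290\right) - 39839 = \left(-8765 - 4290\right) - 39839 = -13055 - 39839 = -52894$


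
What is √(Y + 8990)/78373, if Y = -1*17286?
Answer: 2*I*√2074/78373 ≈ 0.0011622*I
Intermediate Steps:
Y = -17286
√(Y + 8990)/78373 = √(-17286 + 8990)/78373 = √(-8296)*(1/78373) = (2*I*√2074)*(1/78373) = 2*I*√2074/78373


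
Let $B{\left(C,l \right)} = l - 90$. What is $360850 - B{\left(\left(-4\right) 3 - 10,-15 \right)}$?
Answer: $360955$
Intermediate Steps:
$B{\left(C,l \right)} = -90 + l$ ($B{\left(C,l \right)} = l - 90 = -90 + l$)
$360850 - B{\left(\left(-4\right) 3 - 10,-15 \right)} = 360850 - \left(-90 - 15\right) = 360850 - -105 = 360850 + 105 = 360955$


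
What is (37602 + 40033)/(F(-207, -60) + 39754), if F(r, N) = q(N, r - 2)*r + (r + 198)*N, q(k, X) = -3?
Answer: 15527/8183 ≈ 1.8975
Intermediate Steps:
F(r, N) = -3*r + N*(198 + r) (F(r, N) = -3*r + (r + 198)*N = -3*r + (198 + r)*N = -3*r + N*(198 + r))
(37602 + 40033)/(F(-207, -60) + 39754) = (37602 + 40033)/((-3*(-207) + 198*(-60) - 60*(-207)) + 39754) = 77635/((621 - 11880 + 12420) + 39754) = 77635/(1161 + 39754) = 77635/40915 = 77635*(1/40915) = 15527/8183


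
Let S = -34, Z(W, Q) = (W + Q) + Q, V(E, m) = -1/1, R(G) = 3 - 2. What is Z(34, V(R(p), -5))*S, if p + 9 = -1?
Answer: -1088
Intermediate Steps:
p = -10 (p = -9 - 1 = -10)
R(G) = 1
V(E, m) = -1 (V(E, m) = -1*1 = -1)
Z(W, Q) = W + 2*Q (Z(W, Q) = (Q + W) + Q = W + 2*Q)
Z(34, V(R(p), -5))*S = (34 + 2*(-1))*(-34) = (34 - 2)*(-34) = 32*(-34) = -1088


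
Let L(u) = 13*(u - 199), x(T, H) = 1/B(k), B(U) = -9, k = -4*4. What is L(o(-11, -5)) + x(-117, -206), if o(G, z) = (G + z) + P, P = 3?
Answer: -24805/9 ≈ -2756.1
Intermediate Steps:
k = -16
o(G, z) = 3 + G + z (o(G, z) = (G + z) + 3 = 3 + G + z)
x(T, H) = -1/9 (x(T, H) = 1/(-9) = -1/9)
L(u) = -2587 + 13*u (L(u) = 13*(-199 + u) = -2587 + 13*u)
L(o(-11, -5)) + x(-117, -206) = (-2587 + 13*(3 - 11 - 5)) - 1/9 = (-2587 + 13*(-13)) - 1/9 = (-2587 - 169) - 1/9 = -2756 - 1/9 = -24805/9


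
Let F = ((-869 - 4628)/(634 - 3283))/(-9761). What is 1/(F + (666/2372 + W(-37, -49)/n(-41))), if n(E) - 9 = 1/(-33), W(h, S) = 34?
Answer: 2269304006196/9238571854327 ≈ 0.24563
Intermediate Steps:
n(E) = 296/33 (n(E) = 9 + 1/(-33) = 9 - 1/33 = 296/33)
F = -5497/25856889 (F = -5497/(-2649)*(-1/9761) = -5497*(-1/2649)*(-1/9761) = (5497/2649)*(-1/9761) = -5497/25856889 ≈ -0.00021259)
1/(F + (666/2372 + W(-37, -49)/n(-41))) = 1/(-5497/25856889 + (666/2372 + 34/(296/33))) = 1/(-5497/25856889 + (666*(1/2372) + 34*(33/296))) = 1/(-5497/25856889 + (333/1186 + 561/148)) = 1/(-5497/25856889 + 357315/87764) = 1/(9238571854327/2269304006196) = 2269304006196/9238571854327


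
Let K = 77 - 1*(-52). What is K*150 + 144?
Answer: 19494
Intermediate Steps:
K = 129 (K = 77 + 52 = 129)
K*150 + 144 = 129*150 + 144 = 19350 + 144 = 19494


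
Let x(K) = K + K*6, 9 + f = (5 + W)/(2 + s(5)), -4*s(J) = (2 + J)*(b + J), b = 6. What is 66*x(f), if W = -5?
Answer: -4158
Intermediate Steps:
s(J) = -(2 + J)*(6 + J)/4
f = -9 (f = -9 + (5 - 5)/(2 + (-3 - 2*5 - 1/4*5**2)) = -9 + 0/(2 + (-3 - 10 - 1/4*25)) = -9 + 0/(2 + (-3 - 10 - 25/4)) = -9 + 0/(2 - 77/4) = -9 + 0/(-69/4) = -9 + 0*(-4/69) = -9 + 0 = -9)
x(K) = 7*K (x(K) = K + 6*K = 7*K)
66*x(f) = 66*(7*(-9)) = 66*(-63) = -4158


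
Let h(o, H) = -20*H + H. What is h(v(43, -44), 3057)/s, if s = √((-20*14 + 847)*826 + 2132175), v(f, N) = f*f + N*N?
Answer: -19361*√2600517/866839 ≈ -36.018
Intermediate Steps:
v(f, N) = N² + f² (v(f, N) = f² + N² = N² + f²)
h(o, H) = -19*H
s = √2600517 (s = √((-280 + 847)*826 + 2132175) = √(567*826 + 2132175) = √(468342 + 2132175) = √2600517 ≈ 1612.6)
h(v(43, -44), 3057)/s = (-19*3057)/(√2600517) = -19361*√2600517/866839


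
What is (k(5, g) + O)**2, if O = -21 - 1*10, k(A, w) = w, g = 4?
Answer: 729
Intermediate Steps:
O = -31 (O = -21 - 10 = -31)
(k(5, g) + O)**2 = (4 - 31)**2 = (-27)**2 = 729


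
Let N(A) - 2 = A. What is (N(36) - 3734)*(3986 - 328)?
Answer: -13519968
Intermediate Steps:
N(A) = 2 + A
(N(36) - 3734)*(3986 - 328) = ((2 + 36) - 3734)*(3986 - 328) = (38 - 3734)*3658 = -3696*3658 = -13519968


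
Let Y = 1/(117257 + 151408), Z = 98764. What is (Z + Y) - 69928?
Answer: 7747223941/268665 ≈ 28836.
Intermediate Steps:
Y = 1/268665 ≈ 3.7221e-6
(Z + Y) - 69928 = (98764 + 1/268665) - 69928 = 26534430061/268665 - 69928 = 7747223941/268665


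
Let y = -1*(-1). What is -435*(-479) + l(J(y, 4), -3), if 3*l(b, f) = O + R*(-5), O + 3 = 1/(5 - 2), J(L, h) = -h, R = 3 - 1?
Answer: 1875247/9 ≈ 2.0836e+5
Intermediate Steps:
y = 1
R = 2
O = -8/3 (O = -3 + 1/(5 - 2) = -3 + 1/3 = -3 + ⅓ = -8/3 ≈ -2.6667)
l(b, f) = -38/9 (l(b, f) = (-8/3 + 2*(-5))/3 = (-8/3 - 10)/3 = (⅓)*(-38/3) = -38/9)
-435*(-479) + l(J(y, 4), -3) = -435*(-479) - 38/9 = 208365 - 38/9 = 1875247/9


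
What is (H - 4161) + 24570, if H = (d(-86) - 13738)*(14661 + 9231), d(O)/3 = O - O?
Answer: -328207887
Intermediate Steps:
d(O) = 0 (d(O) = 3*(O - O) = 3*0 = 0)
H = -328228296 (H = (0 - 13738)*(14661 + 9231) = -13738*23892 = -328228296)
(H - 4161) + 24570 = (-328228296 - 4161) + 24570 = -328232457 + 24570 = -328207887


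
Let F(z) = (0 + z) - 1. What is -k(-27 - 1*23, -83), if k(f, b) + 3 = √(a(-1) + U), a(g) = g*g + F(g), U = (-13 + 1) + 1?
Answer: 3 - 2*I*√3 ≈ 3.0 - 3.4641*I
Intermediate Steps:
U = -11 (U = -12 + 1 = -11)
F(z) = -1 + z (F(z) = z - 1 = -1 + z)
a(g) = -1 + g + g² (a(g) = g*g + (-1 + g) = g² + (-1 + g) = -1 + g + g²)
k(f, b) = -3 + 2*I*√3 (k(f, b) = -3 + √((-1 - 1 + (-1)²) - 11) = -3 + √((-1 - 1 + 1) - 11) = -3 + √(-1 - 11) = -3 + √(-12) = -3 + 2*I*√3)
-k(-27 - 1*23, -83) = -(-3 + 2*I*√3) = 3 - 2*I*√3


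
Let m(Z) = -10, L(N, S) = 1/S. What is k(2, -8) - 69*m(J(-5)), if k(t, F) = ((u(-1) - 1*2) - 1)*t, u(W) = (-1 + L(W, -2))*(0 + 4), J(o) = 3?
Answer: 672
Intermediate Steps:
u(W) = -6 (u(W) = (-1 + 1/(-2))*(0 + 4) = (-1 - ½)*4 = -3/2*4 = -6)
k(t, F) = -9*t (k(t, F) = ((-6 - 1*2) - 1)*t = ((-6 - 2) - 1)*t = (-8 - 1)*t = -9*t)
k(2, -8) - 69*m(J(-5)) = -9*2 - 69*(-10) = -18 + 690 = 672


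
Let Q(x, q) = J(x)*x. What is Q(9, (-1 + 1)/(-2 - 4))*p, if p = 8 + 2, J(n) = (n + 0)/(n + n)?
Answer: 45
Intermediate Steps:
J(n) = ½ (J(n) = n/((2*n)) = n*(1/(2*n)) = ½)
Q(x, q) = x/2
p = 10
Q(9, (-1 + 1)/(-2 - 4))*p = ((½)*9)*10 = (9/2)*10 = 45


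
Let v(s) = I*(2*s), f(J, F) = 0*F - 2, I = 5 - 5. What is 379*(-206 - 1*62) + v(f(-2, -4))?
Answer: -101572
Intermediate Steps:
I = 0
f(J, F) = -2 (f(J, F) = 0 - 2 = -2)
v(s) = 0 (v(s) = 0*(2*s) = 0)
379*(-206 - 1*62) + v(f(-2, -4)) = 379*(-206 - 1*62) + 0 = 379*(-206 - 62) + 0 = 379*(-268) + 0 = -101572 + 0 = -101572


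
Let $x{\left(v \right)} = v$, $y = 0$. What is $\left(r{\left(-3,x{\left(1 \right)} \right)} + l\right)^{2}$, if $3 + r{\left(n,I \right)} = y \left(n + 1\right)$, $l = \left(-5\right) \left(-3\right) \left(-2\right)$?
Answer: $1089$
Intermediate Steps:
$l = -30$ ($l = 15 \left(-2\right) = -30$)
$r{\left(n,I \right)} = -3$ ($r{\left(n,I \right)} = -3 + 0 \left(n + 1\right) = -3 + 0 \left(1 + n\right) = -3 + 0 = -3$)
$\left(r{\left(-3,x{\left(1 \right)} \right)} + l\right)^{2} = \left(-3 - 30\right)^{2} = \left(-33\right)^{2} = 1089$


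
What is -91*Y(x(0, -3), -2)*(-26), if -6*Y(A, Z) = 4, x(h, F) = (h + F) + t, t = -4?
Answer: -4732/3 ≈ -1577.3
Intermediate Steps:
x(h, F) = -4 + F + h (x(h, F) = (h + F) - 4 = (F + h) - 4 = -4 + F + h)
Y(A, Z) = -⅔ (Y(A, Z) = -⅙*4 = -⅔)
-91*Y(x(0, -3), -2)*(-26) = -91*(-⅔)*(-26) = (182/3)*(-26) = -4732/3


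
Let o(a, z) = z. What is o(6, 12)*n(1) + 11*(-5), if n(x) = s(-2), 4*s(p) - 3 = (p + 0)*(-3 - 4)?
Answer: -4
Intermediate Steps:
s(p) = 3/4 - 7*p/4 (s(p) = 3/4 + ((p + 0)*(-3 - 4))/4 = 3/4 + (p*(-7))/4 = 3/4 + (-7*p)/4 = 3/4 - 7*p/4)
n(x) = 17/4 (n(x) = 3/4 - 7/4*(-2) = 3/4 + 7/2 = 17/4)
o(6, 12)*n(1) + 11*(-5) = 12*(17/4) + 11*(-5) = 51 - 55 = -4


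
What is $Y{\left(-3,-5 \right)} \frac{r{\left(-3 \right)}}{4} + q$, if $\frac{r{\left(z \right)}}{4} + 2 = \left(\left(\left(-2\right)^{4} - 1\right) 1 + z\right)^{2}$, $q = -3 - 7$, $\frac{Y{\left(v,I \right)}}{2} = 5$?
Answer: $1410$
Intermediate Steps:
$Y{\left(v,I \right)} = 10$ ($Y{\left(v,I \right)} = 2 \cdot 5 = 10$)
$q = -10$
$r{\left(z \right)} = -8 + 4 \left(15 + z\right)^{2}$ ($r{\left(z \right)} = -8 + 4 \left(\left(\left(-2\right)^{4} - 1\right) 1 + z\right)^{2} = -8 + 4 \left(\left(16 - 1\right) 1 + z\right)^{2} = -8 + 4 \left(15 \cdot 1 + z\right)^{2} = -8 + 4 \left(15 + z\right)^{2}$)
$Y{\left(-3,-5 \right)} \frac{r{\left(-3 \right)}}{4} + q = 10 \frac{-8 + 4 \left(15 - 3\right)^{2}}{4} - 10 = 10 \left(-8 + 4 \cdot 12^{2}\right) \frac{1}{4} - 10 = 10 \left(-8 + 4 \cdot 144\right) \frac{1}{4} - 10 = 10 \left(-8 + 576\right) \frac{1}{4} - 10 = 10 \cdot 568 \cdot \frac{1}{4} - 10 = 10 \cdot 142 - 10 = 1420 - 10 = 1410$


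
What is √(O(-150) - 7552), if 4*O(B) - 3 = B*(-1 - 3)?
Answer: I*√29605/2 ≈ 86.031*I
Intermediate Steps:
O(B) = ¾ - B (O(B) = ¾ + (B*(-1 - 3))/4 = ¾ + (B*(-4))/4 = ¾ + (-4*B)/4 = ¾ - B)
√(O(-150) - 7552) = √((¾ - 1*(-150)) - 7552) = √((¾ + 150) - 7552) = √(603/4 - 7552) = √(-29605/4) = I*√29605/2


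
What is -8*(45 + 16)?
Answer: -488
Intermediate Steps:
-8*(45 + 16) = -8*61 = -488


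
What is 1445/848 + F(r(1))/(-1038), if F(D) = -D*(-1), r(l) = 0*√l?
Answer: 1445/848 ≈ 1.7040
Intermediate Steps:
r(l) = 0
F(D) = D
1445/848 + F(r(1))/(-1038) = 1445/848 + 0/(-1038) = 1445*(1/848) + 0*(-1/1038) = 1445/848 + 0 = 1445/848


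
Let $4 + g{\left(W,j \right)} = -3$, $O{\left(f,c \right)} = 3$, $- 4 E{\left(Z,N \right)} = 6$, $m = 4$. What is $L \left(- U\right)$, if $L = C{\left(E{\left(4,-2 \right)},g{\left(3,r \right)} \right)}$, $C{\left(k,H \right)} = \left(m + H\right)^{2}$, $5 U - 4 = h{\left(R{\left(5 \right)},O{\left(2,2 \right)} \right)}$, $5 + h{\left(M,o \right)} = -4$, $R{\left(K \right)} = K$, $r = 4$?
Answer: $9$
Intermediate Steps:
$E{\left(Z,N \right)} = - \frac{3}{2}$ ($E{\left(Z,N \right)} = \left(- \frac{1}{4}\right) 6 = - \frac{3}{2}$)
$h{\left(M,o \right)} = -9$ ($h{\left(M,o \right)} = -5 - 4 = -9$)
$g{\left(W,j \right)} = -7$ ($g{\left(W,j \right)} = -4 - 3 = -7$)
$U = -1$ ($U = \frac{4}{5} + \frac{1}{5} \left(-9\right) = \frac{4}{5} - \frac{9}{5} = -1$)
$C{\left(k,H \right)} = \left(4 + H\right)^{2}$
$L = 9$ ($L = \left(4 - 7\right)^{2} = \left(-3\right)^{2} = 9$)
$L \left(- U\right) = 9 \left(\left(-1\right) \left(-1\right)\right) = 9 \cdot 1 = 9$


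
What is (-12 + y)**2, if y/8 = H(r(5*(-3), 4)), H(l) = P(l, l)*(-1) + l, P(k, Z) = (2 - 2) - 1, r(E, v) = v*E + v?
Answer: 204304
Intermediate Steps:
r(E, v) = v + E*v (r(E, v) = E*v + v = v + E*v)
P(k, Z) = -1 (P(k, Z) = 0 - 1 = -1)
H(l) = 1 + l (H(l) = -1*(-1) + l = 1 + l)
y = -440 (y = 8*(1 + 4*(1 + 5*(-3))) = 8*(1 + 4*(1 - 15)) = 8*(1 + 4*(-14)) = 8*(1 - 56) = 8*(-55) = -440)
(-12 + y)**2 = (-12 - 440)**2 = (-452)**2 = 204304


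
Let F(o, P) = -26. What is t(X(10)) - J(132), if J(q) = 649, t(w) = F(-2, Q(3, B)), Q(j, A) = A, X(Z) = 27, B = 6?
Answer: -675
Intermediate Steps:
t(w) = -26
t(X(10)) - J(132) = -26 - 1*649 = -26 - 649 = -675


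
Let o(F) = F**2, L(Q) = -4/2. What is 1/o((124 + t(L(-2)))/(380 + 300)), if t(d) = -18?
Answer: 115600/2809 ≈ 41.153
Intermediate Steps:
L(Q) = -2 (L(Q) = -4*1/2 = -2)
1/o((124 + t(L(-2)))/(380 + 300)) = 1/(((124 - 18)/(380 + 300))**2) = 1/((106/680)**2) = 1/((106*(1/680))**2) = 1/((53/340)**2) = 1/(2809/115600) = 115600/2809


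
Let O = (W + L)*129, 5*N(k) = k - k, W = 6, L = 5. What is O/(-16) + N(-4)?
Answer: -1419/16 ≈ -88.688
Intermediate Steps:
N(k) = 0 (N(k) = (k - k)/5 = (⅕)*0 = 0)
O = 1419 (O = (6 + 5)*129 = 11*129 = 1419)
O/(-16) + N(-4) = 1419/(-16) + 0 = -1/16*1419 + 0 = -1419/16 + 0 = -1419/16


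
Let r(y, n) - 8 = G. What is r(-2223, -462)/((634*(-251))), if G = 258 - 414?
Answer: 74/79567 ≈ 0.00093003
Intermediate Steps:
G = -156
r(y, n) = -148 (r(y, n) = 8 - 156 = -148)
r(-2223, -462)/((634*(-251))) = -148/(634*(-251)) = -148/(-159134) = -148*(-1/159134) = 74/79567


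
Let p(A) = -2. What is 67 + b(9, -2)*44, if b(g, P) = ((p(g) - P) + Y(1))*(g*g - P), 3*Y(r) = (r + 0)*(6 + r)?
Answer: 25765/3 ≈ 8588.3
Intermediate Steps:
Y(r) = r*(6 + r)/3 (Y(r) = ((r + 0)*(6 + r))/3 = (r*(6 + r))/3 = r*(6 + r)/3)
b(g, P) = (1/3 - P)*(g**2 - P) (b(g, P) = ((-2 - P) + (1/3)*1*(6 + 1))*(g*g - P) = ((-2 - P) + (1/3)*1*7)*(g**2 - P) = ((-2 - P) + 7/3)*(g**2 - P) = (1/3 - P)*(g**2 - P))
67 + b(9, -2)*44 = 67 + ((-2)**2 - 1/3*(-2) + (1/3)*9**2 - 1*(-2)*9**2)*44 = 67 + (4 + 2/3 + (1/3)*81 - 1*(-2)*81)*44 = 67 + (4 + 2/3 + 27 + 162)*44 = 67 + (581/3)*44 = 67 + 25564/3 = 25765/3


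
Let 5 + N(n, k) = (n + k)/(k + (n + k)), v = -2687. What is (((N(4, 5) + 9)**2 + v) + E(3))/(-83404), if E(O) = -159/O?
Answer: 532815/16347184 ≈ 0.032594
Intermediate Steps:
N(n, k) = -5 + (k + n)/(n + 2*k) (N(n, k) = -5 + (n + k)/(k + (n + k)) = -5 + (k + n)/(k + (k + n)) = -5 + (k + n)/(n + 2*k))
(((N(4, 5) + 9)**2 + v) + E(3))/(-83404) = ((((-9*5 - 4*4)/(4 + 2*5) + 9)**2 - 2687) - 159/3)/(-83404) = ((((-45 - 16)/(4 + 10) + 9)**2 - 2687) - 159*1/3)*(-1/83404) = (((-61/14 + 9)**2 - 2687) - 53)*(-1/83404) = (((65/14)**2 - 2687) - 53)*(-1/83404) = ((4225/196 - 2687) - 53)*(-1/83404) = (-522427/196 - 53)*(-1/83404) = -532815/196*(-1/83404) = 532815/16347184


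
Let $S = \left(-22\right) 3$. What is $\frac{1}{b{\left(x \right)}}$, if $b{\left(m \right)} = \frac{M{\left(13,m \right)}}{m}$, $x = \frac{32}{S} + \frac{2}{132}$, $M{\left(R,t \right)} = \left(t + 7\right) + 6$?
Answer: $- \frac{31}{827} \approx -0.037485$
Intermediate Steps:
$M{\left(R,t \right)} = 13 + t$ ($M{\left(R,t \right)} = \left(7 + t\right) + 6 = 13 + t$)
$S = -66$
$x = - \frac{31}{66}$ ($x = \frac{32}{-66} + \frac{2}{132} = 32 \left(- \frac{1}{66}\right) + 2 \cdot \frac{1}{132} = - \frac{16}{33} + \frac{1}{66} = - \frac{31}{66} \approx -0.4697$)
$b{\left(m \right)} = \frac{13 + m}{m}$
$\frac{1}{b{\left(x \right)}} = \frac{1}{\frac{1}{- \frac{31}{66}} \left(13 - \frac{31}{66}\right)} = \frac{1}{\left(- \frac{66}{31}\right) \frac{827}{66}} = \frac{1}{- \frac{827}{31}} = - \frac{31}{827}$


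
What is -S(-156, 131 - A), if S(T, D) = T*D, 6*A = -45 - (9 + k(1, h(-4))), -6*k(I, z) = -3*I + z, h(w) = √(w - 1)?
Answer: 21853 - 13*I*√5/3 ≈ 21853.0 - 9.6896*I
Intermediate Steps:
h(w) = √(-1 + w)
k(I, z) = I/2 - z/6 (k(I, z) = -(-3*I + z)/6 = -(z - 3*I)/6 = I/2 - z/6)
A = -109/12 + I*√5/36 (A = (-45 - (9 + ((½)*1 - √(-1 - 4)/6)))/6 = (-45 - (9 + (½ - I*√5/6)))/6 = (-45 - (19/2 - I*√5/6))/6 = (-45 + (-19/2 + I*√5/6))/6 = (-109/2 + I*√5/6)/6 = -109/12 + I*√5/36 ≈ -9.0833 + 0.062113*I)
S(T, D) = D*T
-S(-156, 131 - A) = -(131 - (-109/12 + I*√5/36))*(-156) = -(131 + (109/12 - I*√5/36))*(-156) = -(1681/12 - I*√5/36)*(-156) = -(-21853 + 13*I*√5/3) = 21853 - 13*I*√5/3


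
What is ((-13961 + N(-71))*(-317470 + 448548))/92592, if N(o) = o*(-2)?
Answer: -905683441/46296 ≈ -19563.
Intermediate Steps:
N(o) = -2*o
((-13961 + N(-71))*(-317470 + 448548))/92592 = ((-13961 - 2*(-71))*(-317470 + 448548))/92592 = ((-13961 + 142)*131078)*(1/92592) = -13819*131078*(1/92592) = -1811366882*1/92592 = -905683441/46296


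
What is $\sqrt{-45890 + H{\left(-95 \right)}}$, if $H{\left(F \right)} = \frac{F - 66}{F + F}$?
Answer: $\frac{3 i \sqrt{184066490}}{190} \approx 214.22 i$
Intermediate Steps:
$H{\left(F \right)} = \frac{-66 + F}{2 F}$
$\sqrt{-45890 + H{\left(-95 \right)}} = \sqrt{-45890 + \frac{-66 - 95}{2 \left(-95\right)}} = \sqrt{-45890 + \frac{1}{2} \left(- \frac{1}{95}\right) \left(-161\right)} = \sqrt{-45890 + \frac{161}{190}} = \sqrt{- \frac{8718939}{190}} = \frac{3 i \sqrt{184066490}}{190}$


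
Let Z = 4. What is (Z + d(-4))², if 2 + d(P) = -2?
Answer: 0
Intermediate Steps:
d(P) = -4 (d(P) = -2 - 2 = -4)
(Z + d(-4))² = (4 - 4)² = 0² = 0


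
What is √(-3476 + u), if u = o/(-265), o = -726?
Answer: I*√243909710/265 ≈ 58.934*I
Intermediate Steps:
u = 726/265 (u = -726/(-265) = -726*(-1/265) = 726/265 ≈ 2.7396)
√(-3476 + u) = √(-3476 + 726/265) = √(-920414/265) = I*√243909710/265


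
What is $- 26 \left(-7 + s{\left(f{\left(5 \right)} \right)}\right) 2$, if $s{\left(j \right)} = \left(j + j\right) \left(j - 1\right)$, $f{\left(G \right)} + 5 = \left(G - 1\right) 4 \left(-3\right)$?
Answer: $-297284$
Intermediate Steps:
$f{\left(G \right)} = 7 - 12 G$ ($f{\left(G \right)} = -5 + \left(G - 1\right) 4 \left(-3\right) = -5 + \left(-1 + G\right) 4 \left(-3\right) = -5 + \left(-4 + 4 G\right) \left(-3\right) = -5 - \left(-12 + 12 G\right) = 7 - 12 G$)
$s{\left(j \right)} = 2 j \left(-1 + j\right)$
$- 26 \left(-7 + s{\left(f{\left(5 \right)} \right)}\right) 2 = - 26 \left(-7 + 2 \left(7 - 60\right) \left(-1 + \left(7 - 60\right)\right)\right) 2 = - 26 \left(-7 + 2 \left(-53\right) \left(-1 - 53\right)\right) 2 = - 26 \left(-7 + 2 \left(-53\right) \left(-54\right)\right) 2 = - 26 \left(-7 + 5724\right) 2 = \left(-26\right) 5717 \cdot 2 = \left(-148642\right) 2 = -297284$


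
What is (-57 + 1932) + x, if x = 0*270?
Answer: 1875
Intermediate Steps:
x = 0
(-57 + 1932) + x = (-57 + 1932) + 0 = 1875 + 0 = 1875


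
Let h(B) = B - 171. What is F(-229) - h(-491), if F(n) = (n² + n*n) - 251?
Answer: 105293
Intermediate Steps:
F(n) = -251 + 2*n² (F(n) = (n² + n²) - 251 = 2*n² - 251 = -251 + 2*n²)
h(B) = -171 + B
F(-229) - h(-491) = (-251 + 2*(-229)²) - (-171 - 491) = (-251 + 2*52441) - 1*(-662) = (-251 + 104882) + 662 = 104631 + 662 = 105293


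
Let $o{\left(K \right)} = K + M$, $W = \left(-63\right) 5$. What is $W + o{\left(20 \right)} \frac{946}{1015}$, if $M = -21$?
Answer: $- \frac{320671}{1015} \approx -315.93$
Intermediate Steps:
$W = -315$
$o{\left(K \right)} = -21 + K$ ($o{\left(K \right)} = K - 21 = -21 + K$)
$W + o{\left(20 \right)} \frac{946}{1015} = -315 + \left(-21 + 20\right) \frac{946}{1015} = -315 - 946 \cdot \frac{1}{1015} = -315 - \frac{946}{1015} = - \frac{320671}{1015}$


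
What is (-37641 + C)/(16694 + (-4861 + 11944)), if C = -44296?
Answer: -81937/23777 ≈ -3.4461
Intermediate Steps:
(-37641 + C)/(16694 + (-4861 + 11944)) = (-37641 - 44296)/(16694 + (-4861 + 11944)) = -81937/(16694 + 7083) = -81937/23777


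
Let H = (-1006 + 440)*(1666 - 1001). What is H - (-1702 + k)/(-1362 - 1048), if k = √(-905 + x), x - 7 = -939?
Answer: -453550801/1205 + I*√1837/2410 ≈ -3.7639e+5 + 0.017784*I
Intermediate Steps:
x = -932 (x = 7 - 939 = -932)
k = I*√1837 (k = √(-905 - 932) = √(-1837) = I*√1837 ≈ 42.86*I)
H = -376390 (H = -566*665 = -376390)
H - (-1702 + k)/(-1362 - 1048) = -376390 - (-1702 + I*√1837)/(-1362 - 1048) = -376390 - (-1702 + I*√1837)/(-2410) = -376390 - (-1702 + I*√1837)*(-1)/2410 = -376390 - (851/1205 - I*√1837/2410) = -376390 + (-851/1205 + I*√1837/2410) = -453550801/1205 + I*√1837/2410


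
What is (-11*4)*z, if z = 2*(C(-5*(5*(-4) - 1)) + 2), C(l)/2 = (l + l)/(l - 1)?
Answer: -6908/13 ≈ -531.38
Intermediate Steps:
C(l) = 4*l/(-1 + l) (C(l) = 2*((l + l)/(l - 1)) = 2*((2*l)/(-1 + l)) = 2*(2*l/(-1 + l)) = 4*l/(-1 + l))
z = 157/13 (z = 2*(4*(-5*(5*(-4) - 1))/(-1 - 5*(5*(-4) - 1)) + 2) = 2*(4*(-5*(-20 - 1))/(-1 - 5*(-20 - 1)) + 2) = 2*(4*(-5*(-21))/(-1 - 5*(-21)) + 2) = 2*(4*105/(-1 + 105) + 2) = 2*(4*105/104 + 2) = 2*(4*105*(1/104) + 2) = 2*(105/26 + 2) = 2*(157/26) = 157/13 ≈ 12.077)
(-11*4)*z = -11*4*(157/13) = -44*157/13 = -6908/13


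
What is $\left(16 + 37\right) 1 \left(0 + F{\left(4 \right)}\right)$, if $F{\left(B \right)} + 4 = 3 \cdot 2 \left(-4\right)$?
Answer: $-1484$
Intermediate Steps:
$F{\left(B \right)} = -28$ ($F{\left(B \right)} = -4 + 3 \cdot 2 \left(-4\right) = -4 + 3 \left(-8\right) = -4 - 24 = -28$)
$\left(16 + 37\right) 1 \left(0 + F{\left(4 \right)}\right) = \left(16 + 37\right) 1 \left(0 - 28\right) = 53 \cdot 1 \left(-28\right) = 53 \left(-28\right) = -1484$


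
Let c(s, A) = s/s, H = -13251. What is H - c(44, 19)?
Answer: -13252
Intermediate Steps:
c(s, A) = 1
H - c(44, 19) = -13251 - 1*1 = -13251 - 1 = -13252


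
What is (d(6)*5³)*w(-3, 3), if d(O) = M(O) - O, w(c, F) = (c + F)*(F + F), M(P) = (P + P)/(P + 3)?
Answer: 0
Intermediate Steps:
M(P) = 2*P/(3 + P) (M(P) = (2*P)/(3 + P) = 2*P/(3 + P))
w(c, F) = 2*F*(F + c) (w(c, F) = (F + c)*(2*F) = 2*F*(F + c))
d(O) = -O + 2*O/(3 + O) (d(O) = 2*O/(3 + O) - O = -O + 2*O/(3 + O))
(d(6)*5³)*w(-3, 3) = ((6*(-1 - 1*6)/(3 + 6))*5³)*(2*3*(3 - 3)) = ((6*(-1 - 6)/9)*125)*(2*3*0) = ((6*(⅑)*(-7))*125)*0 = -14/3*125*0 = -1750/3*0 = 0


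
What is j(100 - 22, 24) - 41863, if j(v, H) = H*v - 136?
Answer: -40127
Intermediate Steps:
j(v, H) = -136 + H*v
j(100 - 22, 24) - 41863 = (-136 + 24*(100 - 22)) - 41863 = (-136 + 24*78) - 41863 = (-136 + 1872) - 41863 = 1736 - 41863 = -40127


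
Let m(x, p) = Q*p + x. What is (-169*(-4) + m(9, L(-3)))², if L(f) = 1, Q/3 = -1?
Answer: 465124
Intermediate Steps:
Q = -3 (Q = 3*(-1) = -3)
m(x, p) = x - 3*p (m(x, p) = -3*p + x = x - 3*p)
(-169*(-4) + m(9, L(-3)))² = (-169*(-4) + (9 - 3*1))² = (676 + (9 - 3))² = (676 + 6)² = 682² = 465124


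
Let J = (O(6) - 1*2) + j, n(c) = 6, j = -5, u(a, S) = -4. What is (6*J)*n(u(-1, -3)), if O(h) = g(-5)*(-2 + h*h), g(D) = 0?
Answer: -252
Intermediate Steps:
O(h) = 0 (O(h) = 0*(-2 + h*h) = 0*(-2 + h²) = 0)
J = -7 (J = (0 - 1*2) - 5 = (0 - 2) - 5 = -2 - 5 = -7)
(6*J)*n(u(-1, -3)) = (6*(-7))*6 = -42*6 = -252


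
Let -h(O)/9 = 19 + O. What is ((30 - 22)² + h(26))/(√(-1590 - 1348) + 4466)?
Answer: -761453/9974047 + 341*I*√2938/19948094 ≈ -0.076343 + 0.00092657*I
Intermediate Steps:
h(O) = -171 - 9*O (h(O) = -9*(19 + O) = -171 - 9*O)
((30 - 22)² + h(26))/(√(-1590 - 1348) + 4466) = ((30 - 22)² + (-171 - 9*26))/(√(-1590 - 1348) + 4466) = (8² + (-171 - 234))/(√(-2938) + 4466) = (64 - 405)/(I*√2938 + 4466) = -341/(4466 + I*√2938)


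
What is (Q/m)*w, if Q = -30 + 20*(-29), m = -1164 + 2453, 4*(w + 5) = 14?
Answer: 915/1289 ≈ 0.70985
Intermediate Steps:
w = -3/2 (w = -5 + (1/4)*14 = -5 + 7/2 = -3/2 ≈ -1.5000)
m = 1289
Q = -610 (Q = -30 - 580 = -610)
(Q/m)*w = -610/1289*(-3/2) = 915/1289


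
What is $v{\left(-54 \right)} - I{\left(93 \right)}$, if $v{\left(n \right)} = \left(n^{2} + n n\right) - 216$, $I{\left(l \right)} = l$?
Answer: $5523$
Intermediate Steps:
$v{\left(n \right)} = -216 + 2 n^{2}$ ($v{\left(n \right)} = \left(n^{2} + n^{2}\right) - 216 = 2 n^{2} - 216 = -216 + 2 n^{2}$)
$v{\left(-54 \right)} - I{\left(93 \right)} = \left(-216 + 2 \left(-54\right)^{2}\right) - 93 = \left(-216 + 2 \cdot 2916\right) - 93 = \left(-216 + 5832\right) - 93 = 5616 - 93 = 5523$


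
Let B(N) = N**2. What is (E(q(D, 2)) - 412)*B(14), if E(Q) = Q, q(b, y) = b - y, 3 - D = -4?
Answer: -79772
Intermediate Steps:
D = 7 (D = 3 - 1*(-4) = 3 + 4 = 7)
(E(q(D, 2)) - 412)*B(14) = ((7 - 1*2) - 412)*14**2 = ((7 - 2) - 412)*196 = (5 - 412)*196 = -407*196 = -79772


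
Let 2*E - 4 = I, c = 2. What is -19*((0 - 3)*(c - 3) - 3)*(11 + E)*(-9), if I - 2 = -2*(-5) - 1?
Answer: 0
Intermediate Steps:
I = 11 (I = 2 + (-2*(-5) - 1) = 2 + (10 - 1) = 2 + 9 = 11)
E = 15/2 (E = 2 + (½)*11 = 2 + 11/2 = 15/2 ≈ 7.5000)
-19*((0 - 3)*(c - 3) - 3)*(11 + E)*(-9) = -19*((0 - 3)*(2 - 3) - 3)*(11 + 15/2)*(-9) = -19*(-3*(-1) - 3)*37/2*(-9) = -19*(3 - 3)*37/2*(-9) = -0*37/2*(-9) = -19*0*(-9) = 0*(-9) = 0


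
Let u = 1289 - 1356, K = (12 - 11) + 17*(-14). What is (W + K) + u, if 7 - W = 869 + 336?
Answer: -1502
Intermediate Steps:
K = -237 (K = 1 - 238 = -237)
u = -67
W = -1198 (W = 7 - (869 + 336) = 7 - 1*1205 = 7 - 1205 = -1198)
(W + K) + u = (-1198 - 237) - 67 = -1435 - 67 = -1502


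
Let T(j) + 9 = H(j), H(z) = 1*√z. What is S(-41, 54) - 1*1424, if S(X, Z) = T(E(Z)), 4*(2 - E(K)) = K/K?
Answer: -1433 + √7/2 ≈ -1431.7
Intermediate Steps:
E(K) = 7/4 (E(K) = 2 - K/(4*K) = 2 - ¼*1 = 2 - ¼ = 7/4)
H(z) = √z
T(j) = -9 + √j
S(X, Z) = -9 + √7/2 (S(X, Z) = -9 + √(7/4) = -9 + √7/2)
S(-41, 54) - 1*1424 = (-9 + √7/2) - 1*1424 = (-9 + √7/2) - 1424 = -1433 + √7/2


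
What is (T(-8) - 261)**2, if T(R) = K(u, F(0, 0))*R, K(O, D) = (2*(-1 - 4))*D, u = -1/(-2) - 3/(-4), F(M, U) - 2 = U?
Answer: 10201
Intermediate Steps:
F(M, U) = 2 + U
u = 5/4 (u = -1*(-1/2) - 3*(-1/4) = 1/2 + 3/4 = 5/4 ≈ 1.2500)
K(O, D) = -10*D (K(O, D) = (2*(-5))*D = -10*D)
T(R) = -20*R (T(R) = (-10*(2 + 0))*R = (-10*2)*R = -20*R)
(T(-8) - 261)**2 = (-20*(-8) - 261)**2 = (160 - 261)**2 = (-101)**2 = 10201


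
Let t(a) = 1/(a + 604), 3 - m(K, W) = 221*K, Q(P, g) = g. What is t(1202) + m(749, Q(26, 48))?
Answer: -298939955/1806 ≈ -1.6553e+5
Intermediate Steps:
m(K, W) = 3 - 221*K
t(a) = 1/(604 + a)
t(1202) + m(749, Q(26, 48)) = 1/(604 + 1202) + (3 - 221*749) = 1/1806 + (3 - 165529) = 1/1806 - 165526 = -298939955/1806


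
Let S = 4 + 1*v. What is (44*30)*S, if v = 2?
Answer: 7920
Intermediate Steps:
S = 6 (S = 4 + 1*2 = 4 + 2 = 6)
(44*30)*S = (44*30)*6 = 1320*6 = 7920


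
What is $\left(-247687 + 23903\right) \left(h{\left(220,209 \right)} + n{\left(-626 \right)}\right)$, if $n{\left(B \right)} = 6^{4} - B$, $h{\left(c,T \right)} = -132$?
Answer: $-400573360$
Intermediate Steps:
$n{\left(B \right)} = 1296 - B$
$\left(-247687 + 23903\right) \left(h{\left(220,209 \right)} + n{\left(-626 \right)}\right) = \left(-247687 + 23903\right) \left(-132 + \left(1296 - -626\right)\right) = - 223784 \left(-132 + \left(1296 + 626\right)\right) = - 223784 \left(-132 + 1922\right) = \left(-223784\right) 1790 = -400573360$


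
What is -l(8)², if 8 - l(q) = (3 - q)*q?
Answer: -2304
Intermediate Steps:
l(q) = 8 - q*(3 - q) (l(q) = 8 - (3 - q)*q = 8 - q*(3 - q))
-l(8)² = -(8 + 8² - 3*8)² = -(8 + 64 - 24)² = -1*48² = -1*2304 = -2304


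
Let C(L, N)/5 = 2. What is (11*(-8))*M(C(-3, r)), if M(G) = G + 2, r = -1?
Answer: -1056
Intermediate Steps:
C(L, N) = 10 (C(L, N) = 5*2 = 10)
M(G) = 2 + G
(11*(-8))*M(C(-3, r)) = (11*(-8))*(2 + 10) = -88*12 = -1056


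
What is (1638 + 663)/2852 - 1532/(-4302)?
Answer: 7134083/6134652 ≈ 1.1629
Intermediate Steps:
(1638 + 663)/2852 - 1532/(-4302) = 2301*(1/2852) - 1532*(-1/4302) = 2301/2852 + 766/2151 = 7134083/6134652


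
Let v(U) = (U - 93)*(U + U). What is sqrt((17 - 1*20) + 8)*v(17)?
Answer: -2584*sqrt(5) ≈ -5778.0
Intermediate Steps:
v(U) = 2*U*(-93 + U) (v(U) = (-93 + U)*(2*U) = 2*U*(-93 + U))
sqrt((17 - 1*20) + 8)*v(17) = sqrt((17 - 1*20) + 8)*(2*17*(-93 + 17)) = sqrt((17 - 20) + 8)*(2*17*(-76)) = sqrt(-3 + 8)*(-2584) = sqrt(5)*(-2584) = -2584*sqrt(5)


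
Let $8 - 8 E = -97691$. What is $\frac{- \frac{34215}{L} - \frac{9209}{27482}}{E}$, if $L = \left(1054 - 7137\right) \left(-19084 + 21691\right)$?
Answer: $- \frac{27638006476}{1013790018640399} \approx -2.7262 \cdot 10^{-5}$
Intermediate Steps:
$E = \frac{97699}{8}$ ($E = 1 - - \frac{97691}{8} = 1 + \frac{97691}{8} = \frac{97699}{8} \approx 12212.0$)
$L = -15858381$ ($L = \left(-6083\right) 2607 = -15858381$)
$\frac{- \frac{34215}{L} - \frac{9209}{27482}}{E} = \frac{- \frac{34215}{-15858381} - \frac{9209}{27482}}{\frac{97699}{8}} = \left(\left(-34215\right) \left(- \frac{1}{15858381}\right) - \frac{9209}{27482}\right) \frac{8}{97699} = \left(\frac{11405}{5286127} - \frac{9209}{27482}\right) \frac{8}{97699} = \left(- \frac{6909501619}{20753334602}\right) \frac{8}{97699} = - \frac{27638006476}{1013790018640399}$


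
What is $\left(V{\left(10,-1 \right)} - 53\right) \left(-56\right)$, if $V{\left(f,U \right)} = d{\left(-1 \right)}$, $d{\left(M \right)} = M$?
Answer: $3024$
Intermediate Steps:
$V{\left(f,U \right)} = -1$
$\left(V{\left(10,-1 \right)} - 53\right) \left(-56\right) = \left(-1 - 53\right) \left(-56\right) = \left(-54\right) \left(-56\right) = 3024$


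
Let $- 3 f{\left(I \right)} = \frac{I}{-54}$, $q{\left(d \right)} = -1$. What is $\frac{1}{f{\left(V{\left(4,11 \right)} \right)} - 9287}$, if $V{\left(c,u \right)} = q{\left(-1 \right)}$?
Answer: $- \frac{162}{1504495} \approx -0.00010768$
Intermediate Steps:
$V{\left(c,u \right)} = -1$
$f{\left(I \right)} = \frac{I}{162}$ ($f{\left(I \right)} = - \frac{I \frac{1}{-54}}{3} = - \frac{I \left(- \frac{1}{54}\right)}{3} = - \frac{\left(- \frac{1}{54}\right) I}{3} = \frac{I}{162}$)
$\frac{1}{f{\left(V{\left(4,11 \right)} \right)} - 9287} = \frac{1}{\frac{1}{162} \left(-1\right) - 9287} = \frac{1}{- \frac{1}{162} - 9287} = \frac{1}{- \frac{1504495}{162}} = - \frac{162}{1504495}$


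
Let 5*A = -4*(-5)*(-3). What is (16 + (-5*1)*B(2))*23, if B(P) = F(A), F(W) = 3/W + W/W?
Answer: 1127/4 ≈ 281.75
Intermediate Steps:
A = -12 (A = (-4*(-5)*(-3))/5 = (20*(-3))/5 = (1/5)*(-60) = -12)
F(W) = 1 + 3/W (F(W) = 3/W + 1 = 1 + 3/W)
B(P) = 3/4 (B(P) = (3 - 12)/(-12) = -1/12*(-9) = 3/4)
(16 + (-5*1)*B(2))*23 = (16 - 5*1*(3/4))*23 = (16 - 5*3/4)*23 = (16 - 15/4)*23 = (49/4)*23 = 1127/4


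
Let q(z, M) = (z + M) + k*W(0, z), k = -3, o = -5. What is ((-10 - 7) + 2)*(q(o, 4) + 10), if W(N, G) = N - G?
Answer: 90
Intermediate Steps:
q(z, M) = M + 4*z (q(z, M) = (z + M) - 3*(0 - z) = (M + z) - (-3)*z = (M + z) + 3*z = M + 4*z)
((-10 - 7) + 2)*(q(o, 4) + 10) = ((-10 - 7) + 2)*((4 + 4*(-5)) + 10) = (-17 + 2)*((4 - 20) + 10) = -15*(-16 + 10) = -15*(-6) = 90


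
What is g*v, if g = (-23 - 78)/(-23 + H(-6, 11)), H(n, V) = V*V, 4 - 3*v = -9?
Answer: -1313/294 ≈ -4.4660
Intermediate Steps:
v = 13/3 (v = 4/3 - 1/3*(-9) = 4/3 + 3 = 13/3 ≈ 4.3333)
H(n, V) = V**2
g = -101/98 (g = (-23 - 78)/(-23 + 11**2) = -101/(-23 + 121) = -101/98 ≈ -1.0306)
g*v = -101/98*13/3 = -1313/294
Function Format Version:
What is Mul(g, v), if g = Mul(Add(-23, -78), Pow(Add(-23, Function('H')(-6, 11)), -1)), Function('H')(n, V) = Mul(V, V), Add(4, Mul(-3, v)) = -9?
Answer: Rational(-1313, 294) ≈ -4.4660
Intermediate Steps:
v = Rational(13, 3) (v = Add(Rational(4, 3), Mul(Rational(-1, 3), -9)) = Add(Rational(4, 3), 3) = Rational(13, 3) ≈ 4.3333)
Function('H')(n, V) = Pow(V, 2)
g = Rational(-101, 98) (g = Mul(Add(-23, -78), Pow(Add(-23, Pow(11, 2)), -1)) = Mul(-101, Pow(Add(-23, 121), -1)) = Mul(-101, Pow(98, -1)) = Mul(-101, Rational(1, 98)) = Rational(-101, 98) ≈ -1.0306)
Mul(g, v) = Mul(Rational(-101, 98), Rational(13, 3)) = Rational(-1313, 294)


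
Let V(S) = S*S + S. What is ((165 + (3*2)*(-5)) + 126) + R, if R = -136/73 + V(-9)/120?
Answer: 94804/365 ≈ 259.74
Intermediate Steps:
V(S) = S + S**2 (V(S) = S**2 + S = S + S**2)
R = -461/365 (R = -136/73 - 9*(1 - 9)/120 = -136*1/73 - 9*(-8)*(1/120) = -136/73 + 72*(1/120) = -136/73 + 3/5 = -461/365 ≈ -1.2630)
((165 + (3*2)*(-5)) + 126) + R = ((165 + (3*2)*(-5)) + 126) - 461/365 = ((165 + 6*(-5)) + 126) - 461/365 = ((165 - 30) + 126) - 461/365 = (135 + 126) - 461/365 = 261 - 461/365 = 94804/365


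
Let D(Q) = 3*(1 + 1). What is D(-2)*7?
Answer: 42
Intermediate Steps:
D(Q) = 6 (D(Q) = 3*2 = 6)
D(-2)*7 = 6*7 = 42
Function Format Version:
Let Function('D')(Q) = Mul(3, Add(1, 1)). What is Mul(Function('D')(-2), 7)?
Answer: 42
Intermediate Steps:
Function('D')(Q) = 6 (Function('D')(Q) = Mul(3, 2) = 6)
Mul(Function('D')(-2), 7) = Mul(6, 7) = 42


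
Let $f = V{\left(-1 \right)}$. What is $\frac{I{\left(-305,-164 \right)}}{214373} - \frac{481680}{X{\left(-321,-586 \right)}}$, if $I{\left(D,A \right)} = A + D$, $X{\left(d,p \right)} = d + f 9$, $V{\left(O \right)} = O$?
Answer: $\frac{3441967729}{2358103} \approx 1459.6$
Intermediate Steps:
$f = -1$
$X{\left(d,p \right)} = -9 + d$ ($X{\left(d,p \right)} = d - 9 = -9 + d$)
$\frac{I{\left(-305,-164 \right)}}{214373} - \frac{481680}{X{\left(-321,-586 \right)}} = \frac{-164 - 305}{214373} - \frac{481680}{-9 - 321} = \left(-469\right) \frac{1}{214373} - \frac{481680}{-330} = - \frac{469}{214373} - - \frac{16056}{11} = - \frac{469}{214373} + \frac{16056}{11} = \frac{3441967729}{2358103}$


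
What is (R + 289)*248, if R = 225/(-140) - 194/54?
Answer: 13302286/189 ≈ 70383.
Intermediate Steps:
R = -3931/756 (R = 225*(-1/140) - 194*1/54 = -45/28 - 97/27 = -3931/756 ≈ -5.1997)
(R + 289)*248 = (-3931/756 + 289)*248 = (214553/756)*248 = 13302286/189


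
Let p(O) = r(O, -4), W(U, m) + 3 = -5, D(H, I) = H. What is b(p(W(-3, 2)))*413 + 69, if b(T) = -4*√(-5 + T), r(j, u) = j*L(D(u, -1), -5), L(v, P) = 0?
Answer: 69 - 1652*I*√5 ≈ 69.0 - 3694.0*I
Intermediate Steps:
W(U, m) = -8 (W(U, m) = -3 - 5 = -8)
r(j, u) = 0 (r(j, u) = j*0 = 0)
p(O) = 0
b(p(W(-3, 2)))*413 + 69 = -4*√(-5 + 0)*413 + 69 = -4*I*√5*413 + 69 = -1652*I*√5 + 69 = 69 - 1652*I*√5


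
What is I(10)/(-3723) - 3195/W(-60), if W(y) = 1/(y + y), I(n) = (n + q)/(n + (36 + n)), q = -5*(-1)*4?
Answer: 13322383195/34748 ≈ 3.8340e+5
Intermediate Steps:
q = 20 (q = 5*4 = 20)
I(n) = (20 + n)/(36 + 2*n) (I(n) = (n + 20)/(n + (36 + n)) = (20 + n)/(36 + 2*n))
W(y) = 1/(2*y)
I(10)/(-3723) - 3195/W(-60) = ((20 + 10)/(2*(18 + 10)))/(-3723) - 3195/((½)/(-60)) = ((½)*30/28)*(-1/3723) - 3195/((½)*(-1/60)) = ((½)*(1/28)*30)*(-1/3723) - 3195/(-1/120) = (15/28)*(-1/3723) - 3195*(-120) = -5/34748 + 383400 = 13322383195/34748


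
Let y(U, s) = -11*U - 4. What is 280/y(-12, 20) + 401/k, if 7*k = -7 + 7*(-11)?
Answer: -1499/48 ≈ -31.229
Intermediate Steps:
k = -12 (k = (-7 + 7*(-11))/7 = (-7 - 77)/7 = (⅐)*(-84) = -12)
y(U, s) = -4 - 11*U
280/y(-12, 20) + 401/k = 280/(-4 - 11*(-12)) + 401/(-12) = 280/(-4 + 132) + 401*(-1/12) = 280/128 - 401/12 = 280*(1/128) - 401/12 = 35/16 - 401/12 = -1499/48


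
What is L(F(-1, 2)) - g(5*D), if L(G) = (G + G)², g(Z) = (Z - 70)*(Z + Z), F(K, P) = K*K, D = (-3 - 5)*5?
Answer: -107996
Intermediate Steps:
D = -40 (D = -8*5 = -40)
F(K, P) = K²
g(Z) = 2*Z*(-70 + Z) (g(Z) = (-70 + Z)*(2*Z) = 2*Z*(-70 + Z))
L(G) = 4*G² (L(G) = (2*G)² = 4*G²)
L(F(-1, 2)) - g(5*D) = 4*((-1)²)² - 2*5*(-40)*(-70 + 5*(-40)) = 4*1² - 2*(-200)*(-70 - 200) = 4*1 - 2*(-200)*(-270) = 4 - 1*108000 = 4 - 108000 = -107996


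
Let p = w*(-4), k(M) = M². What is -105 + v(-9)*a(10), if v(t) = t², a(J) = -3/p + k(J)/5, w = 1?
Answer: 6303/4 ≈ 1575.8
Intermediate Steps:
p = -4 (p = 1*(-4) = -4)
a(J) = ¾ + J²/5 (a(J) = -3/(-4) + J²/5 = -3*(-¼) + J²*(⅕) = ¾ + J²/5)
-105 + v(-9)*a(10) = -105 + (-9)²*(¾ + (⅕)*10²) = -105 + 81*(¾ + (⅕)*100) = -105 + 81*(¾ + 20) = -105 + 81*(83/4) = -105 + 6723/4 = 6303/4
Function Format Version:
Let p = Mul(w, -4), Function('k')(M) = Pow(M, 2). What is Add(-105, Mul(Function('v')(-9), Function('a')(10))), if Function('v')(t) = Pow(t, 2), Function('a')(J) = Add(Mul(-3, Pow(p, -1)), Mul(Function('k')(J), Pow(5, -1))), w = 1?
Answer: Rational(6303, 4) ≈ 1575.8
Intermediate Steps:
p = -4 (p = Mul(1, -4) = -4)
Function('a')(J) = Add(Rational(3, 4), Mul(Rational(1, 5), Pow(J, 2))) (Function('a')(J) = Add(Mul(-3, Pow(-4, -1)), Mul(Pow(J, 2), Pow(5, -1))) = Add(Mul(-3, Rational(-1, 4)), Mul(Pow(J, 2), Rational(1, 5))) = Add(Rational(3, 4), Mul(Rational(1, 5), Pow(J, 2))))
Add(-105, Mul(Function('v')(-9), Function('a')(10))) = Add(-105, Mul(Pow(-9, 2), Add(Rational(3, 4), Mul(Rational(1, 5), Pow(10, 2))))) = Add(-105, Mul(81, Add(Rational(3, 4), Mul(Rational(1, 5), 100)))) = Add(-105, Mul(81, Add(Rational(3, 4), 20))) = Add(-105, Mul(81, Rational(83, 4))) = Add(-105, Rational(6723, 4)) = Rational(6303, 4)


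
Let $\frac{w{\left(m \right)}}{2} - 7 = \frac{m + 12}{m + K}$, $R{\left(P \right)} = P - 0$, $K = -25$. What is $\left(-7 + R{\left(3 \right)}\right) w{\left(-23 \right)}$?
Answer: $- \frac{347}{6} \approx -57.833$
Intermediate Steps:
$R{\left(P \right)} = P$ ($R{\left(P \right)} = P + 0 = P$)
$w{\left(m \right)} = 14 + \frac{2 \left(12 + m\right)}{-25 + m}$ ($w{\left(m \right)} = 14 + 2 \frac{m + 12}{m - 25} = 14 + 2 \frac{12 + m}{-25 + m} = 14 + \frac{2 \left(12 + m\right)}{-25 + m}$)
$\left(-7 + R{\left(3 \right)}\right) w{\left(-23 \right)} = \left(-7 + 3\right) \frac{2 \left(-163 + 8 \left(-23\right)\right)}{-25 - 23} = - 4 \frac{2 \left(-163 - 184\right)}{-48} = - 4 \cdot 2 \left(- \frac{1}{48}\right) \left(-347\right) = \left(-4\right) \frac{347}{24} = - \frac{347}{6}$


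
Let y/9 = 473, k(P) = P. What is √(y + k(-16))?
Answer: √4241 ≈ 65.123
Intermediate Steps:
y = 4257 (y = 9*473 = 4257)
√(y + k(-16)) = √(4257 - 16) = √4241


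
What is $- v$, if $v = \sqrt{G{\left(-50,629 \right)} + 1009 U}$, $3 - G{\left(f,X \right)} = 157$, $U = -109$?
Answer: $- i \sqrt{110135} \approx - 331.87 i$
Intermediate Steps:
$G{\left(f,X \right)} = -154$ ($G{\left(f,X \right)} = 3 - 157 = -154$)
$v = i \sqrt{110135}$ ($v = \sqrt{-154 + 1009 \left(-109\right)} = \sqrt{-154 - 109981} = \sqrt{-110135} = i \sqrt{110135} \approx 331.87 i$)
$- v = - i \sqrt{110135}$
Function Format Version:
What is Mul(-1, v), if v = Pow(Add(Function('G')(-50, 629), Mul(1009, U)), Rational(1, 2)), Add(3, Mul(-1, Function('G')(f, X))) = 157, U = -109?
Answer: Mul(-1, I, Pow(110135, Rational(1, 2))) ≈ Mul(-331.87, I)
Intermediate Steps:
Function('G')(f, X) = -154 (Function('G')(f, X) = Add(3, Mul(-1, 157)) = Add(3, -157) = -154)
v = Mul(I, Pow(110135, Rational(1, 2))) (v = Pow(Add(-154, Mul(1009, -109)), Rational(1, 2)) = Pow(Add(-154, -109981), Rational(1, 2)) = Pow(-110135, Rational(1, 2)) = Mul(I, Pow(110135, Rational(1, 2))) ≈ Mul(331.87, I))
Mul(-1, v) = Mul(-1, Mul(I, Pow(110135, Rational(1, 2)))) = Mul(-1, I, Pow(110135, Rational(1, 2)))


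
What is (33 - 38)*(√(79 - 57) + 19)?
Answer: -95 - 5*√22 ≈ -118.45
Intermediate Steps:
(33 - 38)*(√(79 - 57) + 19) = -5*(√22 + 19) = -5*(19 + √22) = -95 - 5*√22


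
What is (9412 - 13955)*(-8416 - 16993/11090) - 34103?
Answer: 423712814849/11090 ≈ 3.8207e+7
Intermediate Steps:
(9412 - 13955)*(-8416 - 16993/11090) - 34103 = -4543*(-8416 - 16993*1/11090) - 34103 = -4543*(-8416 - 16993/11090) - 34103 = -4543*(-93350433/11090) - 34103 = 424091017119/11090 - 34103 = 423712814849/11090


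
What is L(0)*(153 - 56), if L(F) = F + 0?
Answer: 0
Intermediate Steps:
L(F) = F
L(0)*(153 - 56) = 0*(153 - 56) = 0*97 = 0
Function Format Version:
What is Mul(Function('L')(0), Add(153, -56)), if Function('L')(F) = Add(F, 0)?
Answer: 0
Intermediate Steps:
Function('L')(F) = F
Mul(Function('L')(0), Add(153, -56)) = Mul(0, Add(153, -56)) = Mul(0, 97) = 0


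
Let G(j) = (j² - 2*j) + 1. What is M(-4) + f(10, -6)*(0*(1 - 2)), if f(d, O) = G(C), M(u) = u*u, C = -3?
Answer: 16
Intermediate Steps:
M(u) = u²
G(j) = 1 + j² - 2*j
f(d, O) = 16 (f(d, O) = 1 + (-3)² - 2*(-3) = 1 + 9 + 6 = 16)
M(-4) + f(10, -6)*(0*(1 - 2)) = (-4)² + 16*(0*(1 - 2)) = 16 + 16*(0*(-1)) = 16 + 16*0 = 16 + 0 = 16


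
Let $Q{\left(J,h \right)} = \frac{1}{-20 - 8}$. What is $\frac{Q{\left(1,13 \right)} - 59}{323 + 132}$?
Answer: $- \frac{1653}{12740} \approx -0.12975$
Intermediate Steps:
$Q{\left(J,h \right)} = - \frac{1}{28}$ ($Q{\left(J,h \right)} = \frac{1}{-28} = - \frac{1}{28}$)
$\frac{Q{\left(1,13 \right)} - 59}{323 + 132} = \frac{- \frac{1}{28} - 59}{323 + 132} = - \frac{1653}{28 \cdot 455} = \left(- \frac{1653}{28}\right) \frac{1}{455} = - \frac{1653}{12740}$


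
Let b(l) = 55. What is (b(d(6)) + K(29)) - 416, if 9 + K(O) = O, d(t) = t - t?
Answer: -341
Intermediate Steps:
d(t) = 0
K(O) = -9 + O
(b(d(6)) + K(29)) - 416 = (55 + (-9 + 29)) - 416 = (55 + 20) - 416 = 75 - 416 = -341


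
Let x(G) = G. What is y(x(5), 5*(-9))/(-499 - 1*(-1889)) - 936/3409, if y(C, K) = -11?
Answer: -1338539/4738510 ≈ -0.28248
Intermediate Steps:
y(x(5), 5*(-9))/(-499 - 1*(-1889)) - 936/3409 = -11/(-499 - 1*(-1889)) - 936/3409 = -11/(-499 + 1889) - 936*1/3409 = -11/1390 - 936/3409 = -1338539/4738510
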